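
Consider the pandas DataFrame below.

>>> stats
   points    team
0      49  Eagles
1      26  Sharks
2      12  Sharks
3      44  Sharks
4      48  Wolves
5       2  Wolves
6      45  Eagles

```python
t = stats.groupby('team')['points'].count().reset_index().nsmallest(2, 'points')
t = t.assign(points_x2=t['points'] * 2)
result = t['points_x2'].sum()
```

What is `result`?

group by team, count of points:
team
Eagles    2
Sharks    3
Wolves    2
Name: points, dtype: int64
reset_index():
     team  points
0  Eagles       2
1  Sharks       3
2  Wolves       2
take 2 rows with smallest points:
     team  points
0  Eagles       2
2  Wolves       2
add column points_x2 = t['points'] * 2:
     team  points  points_x2
0  Eagles       2          4
2  Wolves       2          4
The sum of column 'points_x2' is 8.

8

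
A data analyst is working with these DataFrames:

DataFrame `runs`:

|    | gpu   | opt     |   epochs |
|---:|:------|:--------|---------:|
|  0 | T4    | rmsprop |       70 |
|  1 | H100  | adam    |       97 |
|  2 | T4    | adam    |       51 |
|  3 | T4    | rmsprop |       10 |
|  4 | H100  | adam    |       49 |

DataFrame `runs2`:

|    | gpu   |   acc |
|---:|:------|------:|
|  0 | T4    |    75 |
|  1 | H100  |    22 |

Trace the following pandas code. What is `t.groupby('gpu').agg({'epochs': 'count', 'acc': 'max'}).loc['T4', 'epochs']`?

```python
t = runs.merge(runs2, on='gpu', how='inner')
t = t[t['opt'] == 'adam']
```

1

merge on 'gpu' (how='inner') → 5 rows:
    gpu      opt  epochs  acc
0    T4  rmsprop      70   75
1  H100     adam      97   22
2    T4     adam      51   75
3    T4  rmsprop      10   75
4  H100     adam      49   22
filter rows where opt == 'adam':
    gpu   opt  epochs  acc
1  H100  adam      97   22
2    T4  adam      51   75
4  H100  adam      49   22
group by gpu: count(epochs), max(acc):
      epochs  acc
gpu              
H100       2   22
T4         1   75
Hence 1.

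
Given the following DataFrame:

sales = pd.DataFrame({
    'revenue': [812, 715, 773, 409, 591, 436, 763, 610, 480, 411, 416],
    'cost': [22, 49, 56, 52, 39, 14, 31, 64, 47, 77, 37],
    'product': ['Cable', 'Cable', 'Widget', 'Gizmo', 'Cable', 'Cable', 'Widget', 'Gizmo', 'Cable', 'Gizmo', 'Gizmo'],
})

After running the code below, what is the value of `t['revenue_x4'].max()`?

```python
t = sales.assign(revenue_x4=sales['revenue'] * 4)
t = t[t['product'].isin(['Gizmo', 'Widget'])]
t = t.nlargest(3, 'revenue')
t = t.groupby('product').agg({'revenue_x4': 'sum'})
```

6144

add column revenue_x4 = sales['revenue'] * 4:
    revenue  cost product  revenue_x4
0       812    22   Cable        3248
1       715    49   Cable        2860
2       773    56  Widget        3092
3       409    52   Gizmo        1636
4       591    39   Cable        2364
5       436    14   Cable        1744
6       763    31  Widget        3052
7       610    64   Gizmo        2440
8       480    47   Cable        1920
9       411    77   Gizmo        1644
10      416    37   Gizmo        1664
filter rows where product in ['Gizmo', 'Widget']:
    revenue  cost product  revenue_x4
2       773    56  Widget        3092
3       409    52   Gizmo        1636
6       763    31  Widget        3052
7       610    64   Gizmo        2440
9       411    77   Gizmo        1644
10      416    37   Gizmo        1664
take 3 rows with largest revenue:
   revenue  cost product  revenue_x4
2      773    56  Widget        3092
6      763    31  Widget        3052
7      610    64   Gizmo        2440
group by product, sum of revenue_x4:
         revenue_x4
product            
Gizmo          2440
Widget         6144
max of column 'revenue_x4' → 6144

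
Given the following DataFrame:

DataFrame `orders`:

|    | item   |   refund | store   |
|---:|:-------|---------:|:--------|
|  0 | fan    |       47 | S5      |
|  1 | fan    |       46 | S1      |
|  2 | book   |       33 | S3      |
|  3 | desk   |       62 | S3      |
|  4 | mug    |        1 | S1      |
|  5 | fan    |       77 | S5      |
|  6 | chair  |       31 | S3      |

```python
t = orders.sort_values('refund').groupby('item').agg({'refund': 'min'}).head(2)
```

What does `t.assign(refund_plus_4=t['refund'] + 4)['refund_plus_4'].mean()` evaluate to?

36.0

sort by refund:
    item  refund store
4    mug       1    S1
6  chair      31    S3
2   book      33    S3
1    fan      46    S1
0    fan      47    S5
3   desk      62    S3
5    fan      77    S5
group by item, min of refund:
       refund
item         
book       33
chair      31
desk       62
fan        46
mug         1
take first 2 rows:
       refund
item         
book       33
chair      31
add column refund_plus_4 = t['refund'] + 4:
       refund  refund_plus_4
item                        
book       33             37
chair      31             35
The mean of column 'refund_plus_4' is 36.0.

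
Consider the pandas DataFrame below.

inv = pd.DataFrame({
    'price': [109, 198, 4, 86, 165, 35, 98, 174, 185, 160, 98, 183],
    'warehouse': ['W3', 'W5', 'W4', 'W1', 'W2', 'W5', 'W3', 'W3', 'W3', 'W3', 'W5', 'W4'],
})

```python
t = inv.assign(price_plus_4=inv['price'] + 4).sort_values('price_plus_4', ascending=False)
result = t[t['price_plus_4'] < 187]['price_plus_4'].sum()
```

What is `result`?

add column price_plus_4 = inv['price'] + 4:
    price warehouse  price_plus_4
0     109        W3           113
1     198        W5           202
2       4        W4             8
3      86        W1            90
4     165        W2           169
5      35        W5            39
6      98        W3           102
7     174        W3           178
8     185        W3           189
9     160        W3           164
10     98        W5           102
11    183        W4           187
sort by price_plus_4 descending:
    price warehouse  price_plus_4
1     198        W5           202
8     185        W3           189
11    183        W4           187
7     174        W3           178
4     165        W2           169
9     160        W3           164
0     109        W3           113
6      98        W3           102
10     98        W5           102
3      86        W1            90
5      35        W5            39
2       4        W4             8
filter rows where price_plus_4 < 187:
    price warehouse  price_plus_4
7     174        W3           178
4     165        W2           169
9     160        W3           164
0     109        W3           113
6      98        W3           102
10     98        W5           102
3      86        W1            90
5      35        W5            39
2       4        W4             8
Taking the sum of column 'price_plus_4' gives 965.

965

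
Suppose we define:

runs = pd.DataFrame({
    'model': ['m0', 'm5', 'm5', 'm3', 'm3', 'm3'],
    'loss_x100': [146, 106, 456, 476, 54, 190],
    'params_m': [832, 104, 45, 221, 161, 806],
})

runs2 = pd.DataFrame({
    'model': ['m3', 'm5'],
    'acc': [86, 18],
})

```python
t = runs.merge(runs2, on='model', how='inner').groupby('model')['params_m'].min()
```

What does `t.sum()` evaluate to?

206

merge on 'model' (how='inner') → 5 rows:
  model  loss_x100  params_m  acc
0    m5        106       104   18
1    m5        456        45   18
2    m3        476       221   86
3    m3         54       161   86
4    m3        190       806   86
group by model, min of params_m:
model
m3    161
m5     45
Name: params_m, dtype: int64
Reading off the sum of the resulting series, we get 206.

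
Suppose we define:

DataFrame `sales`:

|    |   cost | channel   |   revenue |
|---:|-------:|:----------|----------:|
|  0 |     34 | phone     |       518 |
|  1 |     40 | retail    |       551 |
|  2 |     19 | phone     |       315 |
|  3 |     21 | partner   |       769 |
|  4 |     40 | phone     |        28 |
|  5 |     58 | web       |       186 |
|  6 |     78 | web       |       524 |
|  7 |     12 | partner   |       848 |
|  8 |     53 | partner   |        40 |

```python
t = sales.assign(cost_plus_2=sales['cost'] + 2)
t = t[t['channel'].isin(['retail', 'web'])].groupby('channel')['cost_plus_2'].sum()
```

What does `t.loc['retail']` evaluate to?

add column cost_plus_2 = sales['cost'] + 2:
   cost  channel  revenue  cost_plus_2
0    34    phone      518           36
1    40   retail      551           42
2    19    phone      315           21
3    21  partner      769           23
4    40    phone       28           42
5    58      web      186           60
6    78      web      524           80
7    12  partner      848           14
8    53  partner       40           55
filter rows where channel in ['retail', 'web']:
   cost channel  revenue  cost_plus_2
1    40  retail      551           42
5    58     web      186           60
6    78     web      524           80
group by channel, sum of cost_plus_2:
channel
retail     42
web       140
Name: cost_plus_2, dtype: int64

42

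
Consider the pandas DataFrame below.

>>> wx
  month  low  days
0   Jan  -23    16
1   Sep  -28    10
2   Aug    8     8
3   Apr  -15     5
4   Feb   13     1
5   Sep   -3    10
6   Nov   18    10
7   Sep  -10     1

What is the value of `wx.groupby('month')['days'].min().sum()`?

group by month, min of days:
month
Apr     5
Aug     8
Feb     1
Jan    16
Nov    10
Sep     1
Name: days, dtype: int64
Then the sum of the resulting series: 41

41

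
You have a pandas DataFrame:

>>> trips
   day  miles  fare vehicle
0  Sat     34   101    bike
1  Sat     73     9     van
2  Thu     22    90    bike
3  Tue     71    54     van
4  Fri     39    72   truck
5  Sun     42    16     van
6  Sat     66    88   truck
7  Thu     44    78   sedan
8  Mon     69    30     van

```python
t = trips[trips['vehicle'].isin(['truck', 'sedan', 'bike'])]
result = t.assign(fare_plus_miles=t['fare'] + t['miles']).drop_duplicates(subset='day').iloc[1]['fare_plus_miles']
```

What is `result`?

112

filter rows where vehicle in ['truck', 'sedan', 'bike']:
   day  miles  fare vehicle
0  Sat     34   101    bike
2  Thu     22    90    bike
4  Fri     39    72   truck
6  Sat     66    88   truck
7  Thu     44    78   sedan
add column fare_plus_miles = t['fare'] + t['miles']:
   day  miles  fare vehicle  fare_plus_miles
0  Sat     34   101    bike              135
2  Thu     22    90    bike              112
4  Fri     39    72   truck              111
6  Sat     66    88   truck              154
7  Thu     44    78   sedan              122
drop duplicate day (keep=first):
   day  miles  fare vehicle  fare_plus_miles
0  Sat     34   101    bike              135
2  Thu     22    90    bike              112
4  Fri     39    72   truck              111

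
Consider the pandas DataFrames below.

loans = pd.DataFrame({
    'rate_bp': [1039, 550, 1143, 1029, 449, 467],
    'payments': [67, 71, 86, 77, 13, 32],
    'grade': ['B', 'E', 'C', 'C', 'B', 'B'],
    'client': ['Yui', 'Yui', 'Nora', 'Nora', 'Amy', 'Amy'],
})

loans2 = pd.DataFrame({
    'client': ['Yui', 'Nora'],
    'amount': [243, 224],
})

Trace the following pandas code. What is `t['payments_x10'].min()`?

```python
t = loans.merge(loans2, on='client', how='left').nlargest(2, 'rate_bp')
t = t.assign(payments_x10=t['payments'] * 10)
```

merge on 'client' (how='left') → 6 rows:
   rate_bp  payments grade client  amount
0     1039        67     B    Yui   243.0
1      550        71     E    Yui   243.0
2     1143        86     C   Nora   224.0
3     1029        77     C   Nora   224.0
4      449        13     B    Amy     NaN
5      467        32     B    Amy     NaN
take 2 rows with largest rate_bp:
   rate_bp  payments grade client  amount
2     1143        86     C   Nora   224.0
0     1039        67     B    Yui   243.0
add column payments_x10 = t['payments'] * 10:
   rate_bp  payments grade client  amount  payments_x10
2     1143        86     C   Nora   224.0           860
0     1039        67     B    Yui   243.0           670
Hence 670.

670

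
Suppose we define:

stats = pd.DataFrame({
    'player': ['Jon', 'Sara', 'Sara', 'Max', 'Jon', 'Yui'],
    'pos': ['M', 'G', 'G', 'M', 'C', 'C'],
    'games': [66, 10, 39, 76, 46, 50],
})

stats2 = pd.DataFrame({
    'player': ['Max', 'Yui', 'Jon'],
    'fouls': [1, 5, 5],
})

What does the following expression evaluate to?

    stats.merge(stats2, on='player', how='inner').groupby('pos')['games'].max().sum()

126

merge on 'player' (how='inner') → 4 rows:
  player pos  games  fouls
0    Jon   M     66      5
1    Max   M     76      1
2    Jon   C     46      5
3    Yui   C     50      5
group by pos, max of games:
pos
C    50
M    76
Name: games, dtype: int64
Hence 126.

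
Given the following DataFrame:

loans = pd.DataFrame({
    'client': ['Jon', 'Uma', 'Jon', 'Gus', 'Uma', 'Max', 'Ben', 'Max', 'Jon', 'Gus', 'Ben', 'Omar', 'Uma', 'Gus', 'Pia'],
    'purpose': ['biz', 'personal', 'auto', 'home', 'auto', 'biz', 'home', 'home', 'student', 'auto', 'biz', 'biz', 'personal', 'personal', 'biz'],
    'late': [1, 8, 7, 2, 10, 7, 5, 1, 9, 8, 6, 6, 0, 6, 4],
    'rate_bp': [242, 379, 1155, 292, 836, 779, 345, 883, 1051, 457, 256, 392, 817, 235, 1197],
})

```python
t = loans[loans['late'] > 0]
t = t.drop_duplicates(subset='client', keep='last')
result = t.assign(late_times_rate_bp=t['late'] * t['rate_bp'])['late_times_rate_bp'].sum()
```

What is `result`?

filter rows where late > 0:
   client   purpose  late  rate_bp
0     Jon       biz     1      242
1     Uma  personal     8      379
2     Jon      auto     7     1155
3     Gus      home     2      292
4     Uma      auto    10      836
5     Max       biz     7      779
6     Ben      home     5      345
7     Max      home     1      883
8     Jon   student     9     1051
9     Gus      auto     8      457
10    Ben       biz     6      256
11   Omar       biz     6      392
13    Gus  personal     6      235
14    Pia       biz     4     1197
drop duplicate client (keep=last):
   client   purpose  late  rate_bp
4     Uma      auto    10      836
7     Max      home     1      883
8     Jon   student     9     1051
10    Ben       biz     6      256
11   Omar       biz     6      392
13    Gus  personal     6      235
14    Pia       biz     4     1197
add column late_times_rate_bp = t['late'] * t['rate_bp']:
   client   purpose  late  rate_bp  late_times_rate_bp
4     Uma      auto    10      836                8360
7     Max      home     1      883                 883
8     Jon   student     9     1051                9459
10    Ben       biz     6      256                1536
11   Omar       biz     6      392                2352
13    Gus  personal     6      235                1410
14    Pia       biz     4     1197                4788
Hence 28788.

28788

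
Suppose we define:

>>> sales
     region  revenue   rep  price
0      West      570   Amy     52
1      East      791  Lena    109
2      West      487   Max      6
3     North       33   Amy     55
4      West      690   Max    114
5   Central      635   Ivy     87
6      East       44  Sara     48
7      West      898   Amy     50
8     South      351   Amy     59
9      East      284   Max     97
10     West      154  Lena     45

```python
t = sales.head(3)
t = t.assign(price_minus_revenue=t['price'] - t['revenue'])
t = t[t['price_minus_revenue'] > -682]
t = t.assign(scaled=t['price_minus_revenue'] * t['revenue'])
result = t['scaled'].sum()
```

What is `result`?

take first 3 rows:
  region  revenue   rep  price
0   West      570   Amy     52
1   East      791  Lena    109
2   West      487   Max      6
add column price_minus_revenue = t['price'] - t['revenue']:
  region  revenue   rep  price  price_minus_revenue
0   West      570   Amy     52                 -518
1   East      791  Lena    109                 -682
2   West      487   Max      6                 -481
filter rows where price_minus_revenue > -682:
  region  revenue  rep  price  price_minus_revenue
0   West      570  Amy     52                 -518
2   West      487  Max      6                 -481
add column scaled = t['price_minus_revenue'] * t['revenue']:
  region  revenue  rep  price  price_minus_revenue  scaled
0   West      570  Amy     52                 -518 -295260
2   West      487  Max      6                 -481 -234247

-529507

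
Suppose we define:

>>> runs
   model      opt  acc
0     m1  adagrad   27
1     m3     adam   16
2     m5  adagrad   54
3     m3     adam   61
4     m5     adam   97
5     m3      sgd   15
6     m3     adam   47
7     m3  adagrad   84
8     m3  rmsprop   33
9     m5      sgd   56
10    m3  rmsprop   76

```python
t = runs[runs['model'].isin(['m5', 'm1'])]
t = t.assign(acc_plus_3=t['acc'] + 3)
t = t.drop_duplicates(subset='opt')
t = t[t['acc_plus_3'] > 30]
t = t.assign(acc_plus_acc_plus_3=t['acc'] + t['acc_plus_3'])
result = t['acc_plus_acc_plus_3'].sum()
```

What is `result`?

filter rows where model in ['m5', 'm1']:
  model      opt  acc
0    m1  adagrad   27
2    m5  adagrad   54
4    m5     adam   97
9    m5      sgd   56
add column acc_plus_3 = t['acc'] + 3:
  model      opt  acc  acc_plus_3
0    m1  adagrad   27          30
2    m5  adagrad   54          57
4    m5     adam   97         100
9    m5      sgd   56          59
drop duplicate opt (keep=first):
  model      opt  acc  acc_plus_3
0    m1  adagrad   27          30
4    m5     adam   97         100
9    m5      sgd   56          59
filter rows where acc_plus_3 > 30:
  model   opt  acc  acc_plus_3
4    m5  adam   97         100
9    m5   sgd   56          59
add column acc_plus_acc_plus_3 = t['acc'] + t['acc_plus_3']:
  model   opt  acc  acc_plus_3  acc_plus_acc_plus_3
4    m5  adam   97         100                  197
9    m5   sgd   56          59                  115
Then the sum of column 'acc_plus_acc_plus_3': 312

312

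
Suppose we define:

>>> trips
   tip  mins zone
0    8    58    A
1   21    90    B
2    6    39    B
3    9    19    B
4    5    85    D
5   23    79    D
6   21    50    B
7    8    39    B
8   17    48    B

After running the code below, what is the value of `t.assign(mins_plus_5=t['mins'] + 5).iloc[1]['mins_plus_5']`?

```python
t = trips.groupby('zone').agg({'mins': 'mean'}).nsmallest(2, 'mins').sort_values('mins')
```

group by zone, mean of mins:
      mins
zone      
A     58.0
B     47.5
D     82.0
take 2 rows with smallest mins:
      mins
zone      
B     47.5
A     58.0
sort by mins:
      mins
zone      
B     47.5
A     58.0
add column mins_plus_5 = t['mins'] + 5:
      mins  mins_plus_5
zone                   
B     47.5         52.5
A     58.0         63.0
The value at position 1, column 'mins_plus_5' is 63.0.

63.0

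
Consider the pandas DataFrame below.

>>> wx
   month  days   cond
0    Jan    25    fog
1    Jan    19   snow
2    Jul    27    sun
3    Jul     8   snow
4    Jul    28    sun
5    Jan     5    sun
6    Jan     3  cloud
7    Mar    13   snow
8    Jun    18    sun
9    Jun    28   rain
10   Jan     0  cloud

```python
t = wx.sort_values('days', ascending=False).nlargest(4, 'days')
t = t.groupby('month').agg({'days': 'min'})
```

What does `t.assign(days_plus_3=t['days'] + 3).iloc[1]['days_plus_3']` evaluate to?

sort by days descending:
   month  days   cond
4    Jul    28    sun
9    Jun    28   rain
2    Jul    27    sun
0    Jan    25    fog
1    Jan    19   snow
8    Jun    18    sun
7    Mar    13   snow
3    Jul     8   snow
5    Jan     5    sun
6    Jan     3  cloud
10   Jan     0  cloud
take 4 rows with largest days:
  month  days  cond
4   Jul    28   sun
9   Jun    28  rain
2   Jul    27   sun
0   Jan    25   fog
group by month, min of days:
       days
month      
Jan      25
Jul      27
Jun      28
add column days_plus_3 = t['days'] + 3:
       days  days_plus_3
month                   
Jan      25           28
Jul      27           30
Jun      28           31
The value at position 1, column 'days_plus_3' is 30.

30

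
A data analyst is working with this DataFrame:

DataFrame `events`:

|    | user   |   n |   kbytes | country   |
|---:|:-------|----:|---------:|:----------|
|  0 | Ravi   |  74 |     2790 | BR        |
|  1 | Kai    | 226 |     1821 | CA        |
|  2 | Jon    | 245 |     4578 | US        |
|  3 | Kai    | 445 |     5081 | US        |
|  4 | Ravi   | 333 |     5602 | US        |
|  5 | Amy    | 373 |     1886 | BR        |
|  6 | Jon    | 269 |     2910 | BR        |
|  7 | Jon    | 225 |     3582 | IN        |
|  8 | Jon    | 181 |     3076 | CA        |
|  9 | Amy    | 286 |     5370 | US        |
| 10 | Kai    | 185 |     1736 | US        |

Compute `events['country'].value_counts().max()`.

5

value_counts of country:
country
US    5
BR    3
CA    2
IN    1
Name: count, dtype: int64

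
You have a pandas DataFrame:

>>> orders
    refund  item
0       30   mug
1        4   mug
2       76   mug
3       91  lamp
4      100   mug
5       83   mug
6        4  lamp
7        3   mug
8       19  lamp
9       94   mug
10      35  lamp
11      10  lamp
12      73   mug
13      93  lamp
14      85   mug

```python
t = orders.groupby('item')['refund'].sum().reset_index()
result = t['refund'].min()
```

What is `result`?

252

group by item, sum of refund:
item
lamp    252
mug     548
Name: refund, dtype: int64
reset_index():
   item  refund
0  lamp     252
1   mug     548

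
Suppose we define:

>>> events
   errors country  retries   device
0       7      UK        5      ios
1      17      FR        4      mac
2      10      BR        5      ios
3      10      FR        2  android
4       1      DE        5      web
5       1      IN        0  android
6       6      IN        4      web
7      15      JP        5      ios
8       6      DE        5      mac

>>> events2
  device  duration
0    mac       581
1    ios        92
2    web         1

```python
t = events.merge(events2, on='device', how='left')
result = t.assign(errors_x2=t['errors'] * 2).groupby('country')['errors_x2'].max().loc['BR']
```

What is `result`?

merge on 'device' (how='left') → 9 rows:
   errors country  retries   device  duration
0       7      UK        5      ios      92.0
1      17      FR        4      mac     581.0
2      10      BR        5      ios      92.0
3      10      FR        2  android       NaN
4       1      DE        5      web       1.0
5       1      IN        0  android       NaN
6       6      IN        4      web       1.0
7      15      JP        5      ios      92.0
8       6      DE        5      mac     581.0
add column errors_x2 = t['errors'] * 2:
   errors country  retries   device  duration  errors_x2
0       7      UK        5      ios      92.0         14
1      17      FR        4      mac     581.0         34
2      10      BR        5      ios      92.0         20
3      10      FR        2  android       NaN         20
4       1      DE        5      web       1.0          2
5       1      IN        0  android       NaN          2
6       6      IN        4      web       1.0         12
7      15      JP        5      ios      92.0         30
8       6      DE        5      mac     581.0         12
group by country, max of errors_x2:
country
BR    20
DE    12
FR    34
IN    12
JP    30
UK    14
Name: errors_x2, dtype: int64

20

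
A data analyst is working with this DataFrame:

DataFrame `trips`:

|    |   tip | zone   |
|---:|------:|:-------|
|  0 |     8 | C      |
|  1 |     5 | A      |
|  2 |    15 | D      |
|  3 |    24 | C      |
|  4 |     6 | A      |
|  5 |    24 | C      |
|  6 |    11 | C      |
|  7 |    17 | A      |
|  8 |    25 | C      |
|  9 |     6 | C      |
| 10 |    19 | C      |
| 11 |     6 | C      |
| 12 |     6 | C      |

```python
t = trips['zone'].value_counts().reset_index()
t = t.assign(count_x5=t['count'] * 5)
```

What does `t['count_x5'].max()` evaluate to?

value_counts of zone:
zone
C    9
A    3
D    1
Name: count, dtype: int64
reset_index():
  zone  count
0    C      9
1    A      3
2    D      1
add column count_x5 = t['count'] * 5:
  zone  count  count_x5
0    C      9        45
1    A      3        15
2    D      1         5
Hence 45.

45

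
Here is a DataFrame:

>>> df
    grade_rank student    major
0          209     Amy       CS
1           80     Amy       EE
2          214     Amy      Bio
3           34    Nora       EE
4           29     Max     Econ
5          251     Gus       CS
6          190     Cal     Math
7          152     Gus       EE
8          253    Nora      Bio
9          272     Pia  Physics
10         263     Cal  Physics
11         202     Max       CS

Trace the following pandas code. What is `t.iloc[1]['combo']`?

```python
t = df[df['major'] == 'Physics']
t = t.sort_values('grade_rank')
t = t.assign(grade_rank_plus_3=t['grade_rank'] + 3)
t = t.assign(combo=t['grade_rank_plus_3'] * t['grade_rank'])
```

filter rows where major == 'Physics':
    grade_rank student    major
9          272     Pia  Physics
10         263     Cal  Physics
sort by grade_rank:
    grade_rank student    major
10         263     Cal  Physics
9          272     Pia  Physics
add column grade_rank_plus_3 = t['grade_rank'] + 3:
    grade_rank student    major  grade_rank_plus_3
10         263     Cal  Physics                266
9          272     Pia  Physics                275
add column combo = t['grade_rank_plus_3'] * t['grade_rank']:
    grade_rank student    major  grade_rank_plus_3  combo
10         263     Cal  Physics                266  69958
9          272     Pia  Physics                275  74800

74800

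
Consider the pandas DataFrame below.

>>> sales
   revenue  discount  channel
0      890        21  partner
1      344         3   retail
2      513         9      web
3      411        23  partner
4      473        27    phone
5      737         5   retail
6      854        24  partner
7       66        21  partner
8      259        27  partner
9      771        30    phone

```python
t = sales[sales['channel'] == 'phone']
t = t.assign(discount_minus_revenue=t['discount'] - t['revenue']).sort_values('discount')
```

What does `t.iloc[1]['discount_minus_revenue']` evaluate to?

filter rows where channel == 'phone':
   revenue  discount channel
4      473        27   phone
9      771        30   phone
add column discount_minus_revenue = t['discount'] - t['revenue']:
   revenue  discount channel  discount_minus_revenue
4      473        27   phone                    -446
9      771        30   phone                    -741
sort by discount:
   revenue  discount channel  discount_minus_revenue
4      473        27   phone                    -446
9      771        30   phone                    -741
Taking the value at position 1, column 'discount_minus_revenue' gives -741.

-741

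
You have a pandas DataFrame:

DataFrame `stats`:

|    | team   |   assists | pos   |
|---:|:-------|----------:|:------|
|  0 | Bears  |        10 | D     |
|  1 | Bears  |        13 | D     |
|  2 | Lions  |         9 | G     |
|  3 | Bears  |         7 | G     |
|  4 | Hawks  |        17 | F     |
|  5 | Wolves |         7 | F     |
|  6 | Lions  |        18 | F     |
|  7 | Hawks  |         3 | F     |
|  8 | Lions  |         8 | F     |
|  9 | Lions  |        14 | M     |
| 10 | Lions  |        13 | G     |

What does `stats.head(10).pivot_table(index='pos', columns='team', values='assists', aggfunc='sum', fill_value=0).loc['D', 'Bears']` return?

23

take first 10 rows:
     team  assists pos
0   Bears       10   D
1   Bears       13   D
2   Lions        9   G
3   Bears        7   G
4   Hawks       17   F
5  Wolves        7   F
6   Lions       18   F
7   Hawks        3   F
8   Lions        8   F
9   Lions       14   M
pivot: rows=pos, cols=team, sum(assists):
team  Bears  Hawks  Lions  Wolves
pos                              
D        23      0      0       0
F         0     20     26       7
G         7      0      9       0
M         0      0     14       0
Finally, value at row 'D', column 'Bears' = 23.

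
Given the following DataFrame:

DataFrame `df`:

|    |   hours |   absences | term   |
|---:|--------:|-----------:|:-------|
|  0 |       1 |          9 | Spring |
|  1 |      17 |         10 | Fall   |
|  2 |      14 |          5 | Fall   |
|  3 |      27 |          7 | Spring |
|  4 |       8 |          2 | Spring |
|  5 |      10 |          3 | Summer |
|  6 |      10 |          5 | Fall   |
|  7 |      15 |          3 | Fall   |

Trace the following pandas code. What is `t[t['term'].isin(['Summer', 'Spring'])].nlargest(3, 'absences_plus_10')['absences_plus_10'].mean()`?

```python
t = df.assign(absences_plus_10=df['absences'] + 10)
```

add column absences_plus_10 = df['absences'] + 10:
   hours  absences    term  absences_plus_10
0      1         9  Spring                19
1     17        10    Fall                20
2     14         5    Fall                15
3     27         7  Spring                17
4      8         2  Spring                12
5     10         3  Summer                13
6     10         5    Fall                15
7     15         3    Fall                13
filter rows where term in ['Summer', 'Spring']:
   hours  absences    term  absences_plus_10
0      1         9  Spring                19
3     27         7  Spring                17
4      8         2  Spring                12
5     10         3  Summer                13
take 3 rows with largest absences_plus_10:
   hours  absences    term  absences_plus_10
0      1         9  Spring                19
3     27         7  Spring                17
5     10         3  Summer                13
Then the mean of column 'absences_plus_10': 16.3333333333

16.3333333333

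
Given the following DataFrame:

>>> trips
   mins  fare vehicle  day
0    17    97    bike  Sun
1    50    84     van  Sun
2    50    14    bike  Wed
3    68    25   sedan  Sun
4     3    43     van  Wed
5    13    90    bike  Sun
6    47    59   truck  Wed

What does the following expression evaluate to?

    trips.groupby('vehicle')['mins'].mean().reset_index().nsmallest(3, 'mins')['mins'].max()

group by vehicle, mean of mins:
vehicle
bike     26.666667
sedan    68.000000
truck    47.000000
van      26.500000
Name: mins, dtype: float64
reset_index():
  vehicle       mins
0    bike  26.666667
1   sedan  68.000000
2   truck  47.000000
3     van  26.500000
take 3 rows with smallest mins:
  vehicle       mins
3     van  26.500000
0    bike  26.666667
2   truck  47.000000
Reading off the max of column 'mins', we get 47.0.

47.0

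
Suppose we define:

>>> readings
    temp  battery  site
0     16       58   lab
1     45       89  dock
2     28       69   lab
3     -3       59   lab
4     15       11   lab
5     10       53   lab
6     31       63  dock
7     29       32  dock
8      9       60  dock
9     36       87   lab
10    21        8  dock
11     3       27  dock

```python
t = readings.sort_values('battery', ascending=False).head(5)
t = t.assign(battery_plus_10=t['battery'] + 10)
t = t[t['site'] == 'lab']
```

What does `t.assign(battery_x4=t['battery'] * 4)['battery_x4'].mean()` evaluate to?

312.0

sort by battery descending:
    temp  battery  site
1     45       89  dock
9     36       87   lab
2     28       69   lab
6     31       63  dock
8      9       60  dock
3     -3       59   lab
0     16       58   lab
5     10       53   lab
7     29       32  dock
11     3       27  dock
4     15       11   lab
10    21        8  dock
take first 5 rows:
   temp  battery  site
1    45       89  dock
9    36       87   lab
2    28       69   lab
6    31       63  dock
8     9       60  dock
add column battery_plus_10 = t['battery'] + 10:
   temp  battery  site  battery_plus_10
1    45       89  dock               99
9    36       87   lab               97
2    28       69   lab               79
6    31       63  dock               73
8     9       60  dock               70
filter rows where site == 'lab':
   temp  battery site  battery_plus_10
9    36       87  lab               97
2    28       69  lab               79
add column battery_x4 = t['battery'] * 4:
   temp  battery site  battery_plus_10  battery_x4
9    36       87  lab               97         348
2    28       69  lab               79         276
Reading off the mean of column 'battery_x4', we get 312.0.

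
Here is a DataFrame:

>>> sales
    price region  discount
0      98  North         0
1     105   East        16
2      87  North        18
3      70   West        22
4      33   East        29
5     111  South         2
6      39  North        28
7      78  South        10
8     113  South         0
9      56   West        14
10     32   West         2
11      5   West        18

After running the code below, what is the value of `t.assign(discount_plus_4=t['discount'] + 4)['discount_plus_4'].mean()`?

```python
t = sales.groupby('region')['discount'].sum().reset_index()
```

43.75

group by region, sum of discount:
region
East     45
North    46
South    12
West     56
Name: discount, dtype: int64
reset_index():
  region  discount
0   East        45
1  North        46
2  South        12
3   West        56
add column discount_plus_4 = t['discount'] + 4:
  region  discount  discount_plus_4
0   East        45               49
1  North        46               50
2  South        12               16
3   West        56               60
Finally, mean of column 'discount_plus_4' = 43.75.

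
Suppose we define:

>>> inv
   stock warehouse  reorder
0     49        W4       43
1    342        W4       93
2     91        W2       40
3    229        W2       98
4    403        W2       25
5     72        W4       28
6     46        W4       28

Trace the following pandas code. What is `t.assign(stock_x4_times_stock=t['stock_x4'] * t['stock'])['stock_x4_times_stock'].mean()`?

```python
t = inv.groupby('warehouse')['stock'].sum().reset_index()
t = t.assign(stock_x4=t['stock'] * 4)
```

group by warehouse, sum of stock:
warehouse
W2    723
W4    509
Name: stock, dtype: int64
reset_index():
  warehouse  stock
0        W2    723
1        W4    509
add column stock_x4 = t['stock'] * 4:
  warehouse  stock  stock_x4
0        W2    723      2892
1        W4    509      2036
add column stock_x4_times_stock = t['stock_x4'] * t['stock']:
  warehouse  stock  stock_x4  stock_x4_times_stock
0        W2    723      2892               2090916
1        W4    509      2036               1036324

1563620.0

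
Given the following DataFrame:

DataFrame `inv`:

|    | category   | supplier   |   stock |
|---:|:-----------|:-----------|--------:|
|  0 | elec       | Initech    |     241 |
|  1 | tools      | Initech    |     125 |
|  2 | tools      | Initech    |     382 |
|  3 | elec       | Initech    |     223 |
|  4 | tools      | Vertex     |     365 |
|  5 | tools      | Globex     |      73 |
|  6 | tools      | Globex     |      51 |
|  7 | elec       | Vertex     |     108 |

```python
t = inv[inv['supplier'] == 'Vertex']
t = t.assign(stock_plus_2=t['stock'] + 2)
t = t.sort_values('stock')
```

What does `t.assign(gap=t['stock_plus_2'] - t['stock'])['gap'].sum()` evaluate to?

4

filter rows where supplier == 'Vertex':
  category supplier  stock
4    tools   Vertex    365
7     elec   Vertex    108
add column stock_plus_2 = t['stock'] + 2:
  category supplier  stock  stock_plus_2
4    tools   Vertex    365           367
7     elec   Vertex    108           110
sort by stock:
  category supplier  stock  stock_plus_2
7     elec   Vertex    108           110
4    tools   Vertex    365           367
add column gap = t['stock_plus_2'] - t['stock']:
  category supplier  stock  stock_plus_2  gap
7     elec   Vertex    108           110    2
4    tools   Vertex    365           367    2
Taking the sum of column 'gap' gives 4.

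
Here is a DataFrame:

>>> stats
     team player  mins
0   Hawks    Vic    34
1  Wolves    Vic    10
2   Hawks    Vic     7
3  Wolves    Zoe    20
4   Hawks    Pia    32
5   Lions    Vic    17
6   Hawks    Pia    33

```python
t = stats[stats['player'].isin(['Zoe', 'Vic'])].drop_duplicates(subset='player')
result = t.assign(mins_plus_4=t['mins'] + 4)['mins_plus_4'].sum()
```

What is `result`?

62

filter rows where player in ['Zoe', 'Vic']:
     team player  mins
0   Hawks    Vic    34
1  Wolves    Vic    10
2   Hawks    Vic     7
3  Wolves    Zoe    20
5   Lions    Vic    17
drop duplicate player (keep=first):
     team player  mins
0   Hawks    Vic    34
3  Wolves    Zoe    20
add column mins_plus_4 = t['mins'] + 4:
     team player  mins  mins_plus_4
0   Hawks    Vic    34           38
3  Wolves    Zoe    20           24
The sum of column 'mins_plus_4' is 62.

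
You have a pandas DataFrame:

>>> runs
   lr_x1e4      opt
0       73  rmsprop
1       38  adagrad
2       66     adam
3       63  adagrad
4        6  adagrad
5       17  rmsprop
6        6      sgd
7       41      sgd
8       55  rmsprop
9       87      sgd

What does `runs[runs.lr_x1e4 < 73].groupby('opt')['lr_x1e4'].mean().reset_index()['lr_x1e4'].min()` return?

23.5

filter rows where lr_x1e4 < 73:
   lr_x1e4      opt
1       38  adagrad
2       66     adam
3       63  adagrad
4        6  adagrad
5       17  rmsprop
6        6      sgd
7       41      sgd
8       55  rmsprop
group by opt, mean of lr_x1e4:
opt
adagrad    35.666667
adam       66.000000
rmsprop    36.000000
sgd        23.500000
Name: lr_x1e4, dtype: float64
reset_index():
       opt    lr_x1e4
0  adagrad  35.666667
1     adam  66.000000
2  rmsprop  36.000000
3      sgd  23.500000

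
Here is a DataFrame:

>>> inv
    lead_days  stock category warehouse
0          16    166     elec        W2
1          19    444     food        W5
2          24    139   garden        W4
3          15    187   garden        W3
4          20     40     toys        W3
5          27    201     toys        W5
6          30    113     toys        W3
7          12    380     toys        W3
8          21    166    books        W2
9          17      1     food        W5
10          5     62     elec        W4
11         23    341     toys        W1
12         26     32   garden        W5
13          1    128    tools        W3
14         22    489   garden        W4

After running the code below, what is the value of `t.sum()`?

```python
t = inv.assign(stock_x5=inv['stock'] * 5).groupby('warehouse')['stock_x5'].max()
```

add column stock_x5 = inv['stock'] * 5:
    lead_days  stock category warehouse  stock_x5
0          16    166     elec        W2       830
1          19    444     food        W5      2220
2          24    139   garden        W4       695
3          15    187   garden        W3       935
4          20     40     toys        W3       200
5          27    201     toys        W5      1005
6          30    113     toys        W3       565
7          12    380     toys        W3      1900
8          21    166    books        W2       830
9          17      1     food        W5         5
10          5     62     elec        W4       310
11         23    341     toys        W1      1705
12         26     32   garden        W5       160
13          1    128    tools        W3       640
14         22    489   garden        W4      2445
group by warehouse, max of stock_x5:
warehouse
W1    1705
W2     830
W3    1900
W4    2445
W5    2220
Name: stock_x5, dtype: int64
Taking the sum of the resulting series gives 9100.

9100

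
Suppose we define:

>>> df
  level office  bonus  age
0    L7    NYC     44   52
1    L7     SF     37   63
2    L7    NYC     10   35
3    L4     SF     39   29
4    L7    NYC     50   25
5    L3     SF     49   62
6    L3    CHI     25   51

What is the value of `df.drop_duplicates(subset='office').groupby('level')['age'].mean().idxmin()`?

L3

drop duplicate office (keep=first):
  level office  bonus  age
0    L7    NYC     44   52
1    L7     SF     37   63
6    L3    CHI     25   51
group by level, mean of age:
level
L3    51.0
L7    57.5
Name: age, dtype: float64
Finally, label with the smallest value = L3.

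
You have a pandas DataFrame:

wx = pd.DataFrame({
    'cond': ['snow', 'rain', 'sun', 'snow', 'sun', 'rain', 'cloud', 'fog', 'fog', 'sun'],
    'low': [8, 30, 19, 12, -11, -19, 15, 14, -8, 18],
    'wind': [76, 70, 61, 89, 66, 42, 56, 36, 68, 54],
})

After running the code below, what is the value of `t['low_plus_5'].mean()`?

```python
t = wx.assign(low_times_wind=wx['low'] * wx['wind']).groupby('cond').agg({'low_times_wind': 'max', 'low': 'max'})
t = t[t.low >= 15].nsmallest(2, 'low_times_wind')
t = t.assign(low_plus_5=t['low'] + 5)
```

add column low_times_wind = wx['low'] * wx['wind']:
    cond  low  wind  low_times_wind
0   snow    8    76             608
1   rain   30    70            2100
2    sun   19    61            1159
3   snow   12    89            1068
4    sun  -11    66            -726
5   rain  -19    42            -798
6  cloud   15    56             840
7    fog   14    36             504
8    fog   -8    68            -544
9    sun   18    54             972
group by cond: max(low_times_wind), max(low):
       low_times_wind  low
cond                      
cloud             840   15
fog               504   14
rain             2100   30
snow             1068   12
sun              1159   19
filter rows where low >= 15:
       low_times_wind  low
cond                      
cloud             840   15
rain             2100   30
sun              1159   19
take 2 rows with smallest low_times_wind:
       low_times_wind  low
cond                      
cloud             840   15
sun              1159   19
add column low_plus_5 = t['low'] + 5:
       low_times_wind  low  low_plus_5
cond                                  
cloud             840   15          20
sun              1159   19          24
Then the mean of column 'low_plus_5': 22.0

22.0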